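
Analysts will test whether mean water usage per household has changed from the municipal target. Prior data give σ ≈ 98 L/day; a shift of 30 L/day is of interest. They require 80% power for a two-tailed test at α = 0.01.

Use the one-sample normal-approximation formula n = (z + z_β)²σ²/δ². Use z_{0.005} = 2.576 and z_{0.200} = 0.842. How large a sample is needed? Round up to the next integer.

n = 125

n = (z_{α/2} + z_β)² · σ² / δ²
  = (2.576 + 0.842)² · 98² / 30²
  = 11.6827 · 9604 / 900
  = 124.67
Round up → n = 125.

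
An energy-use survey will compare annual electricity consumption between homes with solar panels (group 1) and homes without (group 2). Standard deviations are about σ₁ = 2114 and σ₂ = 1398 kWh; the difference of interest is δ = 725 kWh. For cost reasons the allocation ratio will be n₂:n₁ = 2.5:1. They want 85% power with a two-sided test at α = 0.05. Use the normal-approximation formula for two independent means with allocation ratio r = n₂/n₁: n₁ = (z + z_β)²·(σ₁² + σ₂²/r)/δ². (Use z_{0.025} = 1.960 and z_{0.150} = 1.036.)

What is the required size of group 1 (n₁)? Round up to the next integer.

n₁ = 90

n₁ = (z_{α/2} + z_β)² · (σ₁² + σ₂²/r) / δ²
   = (1.960 + 1.036)² · (2114² + 1398²/2.5) / 725²
   = 8.9760 · (4468996 + 781761.6) / 525625
   = 8.9760 · 5250757.6 / 525625
   = 89.67
Round up → n₁ = 90; n₂ = r·n₁ = 2.5 × 90 = 225.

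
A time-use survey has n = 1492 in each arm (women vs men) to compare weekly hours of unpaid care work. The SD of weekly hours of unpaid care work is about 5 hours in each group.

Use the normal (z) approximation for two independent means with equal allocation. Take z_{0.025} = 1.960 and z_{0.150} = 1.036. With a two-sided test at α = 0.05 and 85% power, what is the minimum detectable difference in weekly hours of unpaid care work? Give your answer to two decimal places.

δ = (z_{α/2} + z_β) · √((σ₁²+σ₂²)/n)
  = (1.960 + 1.036) · √(50/1492)
  = 2.996 · √0.03351
  = 2.996 · 0.1831
  = 0.5485

Minimum detectable difference ≈ 0.55 hours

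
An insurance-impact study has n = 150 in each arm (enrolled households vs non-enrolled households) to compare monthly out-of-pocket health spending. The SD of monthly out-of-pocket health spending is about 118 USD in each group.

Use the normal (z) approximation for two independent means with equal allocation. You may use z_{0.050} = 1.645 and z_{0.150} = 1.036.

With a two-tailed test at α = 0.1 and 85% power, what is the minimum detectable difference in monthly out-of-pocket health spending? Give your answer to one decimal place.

Minimum detectable difference ≈ 36.5 USD

δ = (z_{α/2} + z_β) · √((σ₁²+σ₂²)/n)
  = (1.645 + 1.036) · √(27848/150)
  = 2.681 · √185.6533
  = 2.681 · 13.6255
  = 36.5299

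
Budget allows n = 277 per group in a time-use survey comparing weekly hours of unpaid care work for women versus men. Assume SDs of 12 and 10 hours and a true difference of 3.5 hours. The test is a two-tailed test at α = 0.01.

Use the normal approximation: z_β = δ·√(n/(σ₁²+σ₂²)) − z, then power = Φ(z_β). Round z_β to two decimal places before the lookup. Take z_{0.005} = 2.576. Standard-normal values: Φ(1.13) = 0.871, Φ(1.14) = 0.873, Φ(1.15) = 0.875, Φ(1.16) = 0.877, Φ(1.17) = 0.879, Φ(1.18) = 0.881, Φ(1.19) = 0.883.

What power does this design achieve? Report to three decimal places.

Power ≈ 0.875

z_β = δ·√(n/(σ₁²+σ₂²)) − z_{α/2}
    = 3.5 · √(277/244) − 2.576
    = 3.5 · 1.06548 − 2.576
    = 3.7292 − 2.576 = 1.1532 → 1.15
Power = Φ(1.15) = 0.875.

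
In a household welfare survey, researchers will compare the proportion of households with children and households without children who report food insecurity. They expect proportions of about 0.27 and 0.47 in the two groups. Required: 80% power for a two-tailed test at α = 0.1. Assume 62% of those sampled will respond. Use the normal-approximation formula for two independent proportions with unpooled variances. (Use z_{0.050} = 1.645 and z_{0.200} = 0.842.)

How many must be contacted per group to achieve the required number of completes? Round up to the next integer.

n = 112 per group

n = (z_{α/2} + z_β)² · [p₁(1−p₁) + p₂(1−p₂)] / (p₁ − p₂)²
  = (1.645 + 0.842)² · (0.27·0.73 + 0.47·0.53) / (-0.20)²
  = (2.487)² · (0.1971 + 0.2491) / 0.0400
  = 6.1852 · 0.4462 / 0.0400
  = 69.00
Adjust for 62% response: 69.00 / 0.62 = 111.28.
Round up → n = 112 per group.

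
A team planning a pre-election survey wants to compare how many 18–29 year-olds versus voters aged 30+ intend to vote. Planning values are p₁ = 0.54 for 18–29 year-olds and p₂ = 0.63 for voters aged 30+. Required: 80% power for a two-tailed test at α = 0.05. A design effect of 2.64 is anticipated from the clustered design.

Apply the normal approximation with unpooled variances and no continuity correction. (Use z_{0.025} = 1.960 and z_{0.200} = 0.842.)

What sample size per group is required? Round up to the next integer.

n = 1233 per group

n = (z_{α/2} + z_β)² · [p₁(1−p₁) + p₂(1−p₂)] / (p₁ − p₂)²
  = (1.960 + 0.842)² · (0.54·0.46 + 0.63·0.37) / (-0.09)²
  = (2.802)² · (0.2484 + 0.2331) / 0.0081
  = 7.8512 · 0.4815 / 0.0081
  = 466.71
Design effect: 2.64 × 466.71 = 1232.12.
Round up → n = 1233 per group.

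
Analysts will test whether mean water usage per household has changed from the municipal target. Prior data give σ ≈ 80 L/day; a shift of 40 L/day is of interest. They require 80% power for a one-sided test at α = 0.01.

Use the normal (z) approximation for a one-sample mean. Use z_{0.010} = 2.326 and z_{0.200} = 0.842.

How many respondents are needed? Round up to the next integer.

n = (z_α + z_β)² · σ² / δ²
  = (2.326 + 0.842)² · 80² / 40²
  = 10.0362 · 6400 / 1600
  = 40.14
Round up → n = 41.

n = 41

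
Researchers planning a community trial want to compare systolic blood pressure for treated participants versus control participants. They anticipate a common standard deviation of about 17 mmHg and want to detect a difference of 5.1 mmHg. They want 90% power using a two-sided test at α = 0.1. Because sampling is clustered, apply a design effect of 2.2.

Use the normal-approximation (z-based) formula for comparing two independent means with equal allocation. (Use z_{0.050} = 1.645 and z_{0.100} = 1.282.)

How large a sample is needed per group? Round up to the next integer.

n = 419 per group

n = (z_{α/2} + z_β)² · (σ₁² + σ₂²) / δ²
  = (1.645 + 1.282)² · (2·17² = 578) / 5.1²
  = 8.5673 · 578 / 26.01
  = 190.39
Design effect: 2.2 × 190.39 = 418.85.
Round up → n = 419 per group.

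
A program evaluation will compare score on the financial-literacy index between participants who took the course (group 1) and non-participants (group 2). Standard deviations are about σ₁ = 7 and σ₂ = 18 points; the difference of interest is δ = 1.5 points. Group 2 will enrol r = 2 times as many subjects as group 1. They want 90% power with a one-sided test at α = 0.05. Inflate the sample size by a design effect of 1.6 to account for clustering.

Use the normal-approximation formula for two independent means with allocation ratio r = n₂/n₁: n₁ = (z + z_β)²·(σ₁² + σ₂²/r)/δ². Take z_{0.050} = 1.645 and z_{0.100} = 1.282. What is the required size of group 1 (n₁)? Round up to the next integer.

n₁ = 1286

n₁ = (z_α + z_β)² · (σ₁² + σ₂²/r) / δ²
   = (1.645 + 1.282)² · (7² + 18²/2) / 1.5²
   = 8.5673 · (49 + 162) / 2.25
   = 8.5673 · 211 / 2.25
   = 803.43
Design effect: 1.6 × 803.43 = 1285.48.
Round up → n₁ = 1286; n₂ = r·n₁ = 2 × 1286 = 2572.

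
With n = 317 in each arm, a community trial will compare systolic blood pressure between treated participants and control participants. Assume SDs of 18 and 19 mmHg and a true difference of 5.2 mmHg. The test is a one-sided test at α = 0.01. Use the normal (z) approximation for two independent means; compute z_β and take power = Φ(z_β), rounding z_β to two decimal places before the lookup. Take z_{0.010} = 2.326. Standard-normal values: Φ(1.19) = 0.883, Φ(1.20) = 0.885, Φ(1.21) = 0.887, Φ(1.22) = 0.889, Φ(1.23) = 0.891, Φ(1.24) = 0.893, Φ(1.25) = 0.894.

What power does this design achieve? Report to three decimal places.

Power ≈ 0.887

z_β = δ·√(n/(σ₁²+σ₂²)) − z_α
    = 5.2 · √(317/685) − 2.326
    = 5.2 · 0.68027 − 2.326
    = 3.5374 − 2.326 = 1.2114 → 1.21
Power = Φ(1.21) = 0.887.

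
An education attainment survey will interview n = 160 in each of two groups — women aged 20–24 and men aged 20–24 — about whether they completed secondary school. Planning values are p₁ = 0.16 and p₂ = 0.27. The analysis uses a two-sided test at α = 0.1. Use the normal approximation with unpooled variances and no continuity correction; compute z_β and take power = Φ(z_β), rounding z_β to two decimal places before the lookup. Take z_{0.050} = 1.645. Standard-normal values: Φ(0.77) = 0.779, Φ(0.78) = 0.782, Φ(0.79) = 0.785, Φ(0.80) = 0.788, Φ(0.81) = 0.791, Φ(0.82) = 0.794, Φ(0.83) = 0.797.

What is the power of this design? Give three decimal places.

z_β = |p₁−p₂|·√(n/[p₁q₁+p₂q₂]) − z_{α/2}
    = 0.11 · √(160/0.3315) − 1.645
    = 0.11 · 21.9694 − 1.645
    = 2.4166 − 1.645 = 0.7716 → 0.77
Power = Φ(0.77) = 0.779.

Power ≈ 0.779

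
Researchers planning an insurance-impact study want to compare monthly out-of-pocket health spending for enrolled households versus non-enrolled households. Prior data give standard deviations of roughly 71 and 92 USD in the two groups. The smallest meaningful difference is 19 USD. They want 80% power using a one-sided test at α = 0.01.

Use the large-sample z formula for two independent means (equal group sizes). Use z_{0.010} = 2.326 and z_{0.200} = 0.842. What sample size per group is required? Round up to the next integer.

n = 376 per group

n = (z_α + z_β)² · (σ₁² + σ₂²) / δ²
  = (2.326 + 0.842)² · (71² + 92² = 13505) / 19²
  = 10.0362 · 13505 / 361
  = 375.45
Round up → n = 376 per group.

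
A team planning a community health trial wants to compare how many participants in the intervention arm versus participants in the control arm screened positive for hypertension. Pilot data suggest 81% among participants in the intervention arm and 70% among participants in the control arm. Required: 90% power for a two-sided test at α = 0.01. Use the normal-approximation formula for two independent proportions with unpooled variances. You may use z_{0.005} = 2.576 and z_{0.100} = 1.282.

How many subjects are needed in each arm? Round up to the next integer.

n = 448 per group

n = (z_{α/2} + z_β)² · [p₁(1−p₁) + p₂(1−p₂)] / (p₁ − p₂)²
  = (2.576 + 1.282)² · (0.81·0.19 + 0.70·0.30) / (0.11)²
  = (3.858)² · (0.1539 + 0.2100) / 0.0121
  = 14.8842 · 0.3639 / 0.0121
  = 447.63
Round up → n = 448 per group.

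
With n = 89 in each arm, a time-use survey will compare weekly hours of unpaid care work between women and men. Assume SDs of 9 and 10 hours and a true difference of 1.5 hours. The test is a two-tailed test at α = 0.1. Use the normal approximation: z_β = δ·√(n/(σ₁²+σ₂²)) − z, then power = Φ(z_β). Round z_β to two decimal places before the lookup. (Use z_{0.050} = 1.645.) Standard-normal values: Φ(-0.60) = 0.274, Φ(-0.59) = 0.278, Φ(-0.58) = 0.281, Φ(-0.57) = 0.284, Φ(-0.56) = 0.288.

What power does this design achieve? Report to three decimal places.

z_β = δ·√(n/(σ₁²+σ₂²)) − z_{α/2}
    = 1.5 · √(89/181) − 1.645
    = 1.5 · 0.70122 − 1.645
    = 1.0518 − 1.645 = -0.5932 → -0.59
Power = Φ(-0.59) = 0.278.

Power ≈ 0.278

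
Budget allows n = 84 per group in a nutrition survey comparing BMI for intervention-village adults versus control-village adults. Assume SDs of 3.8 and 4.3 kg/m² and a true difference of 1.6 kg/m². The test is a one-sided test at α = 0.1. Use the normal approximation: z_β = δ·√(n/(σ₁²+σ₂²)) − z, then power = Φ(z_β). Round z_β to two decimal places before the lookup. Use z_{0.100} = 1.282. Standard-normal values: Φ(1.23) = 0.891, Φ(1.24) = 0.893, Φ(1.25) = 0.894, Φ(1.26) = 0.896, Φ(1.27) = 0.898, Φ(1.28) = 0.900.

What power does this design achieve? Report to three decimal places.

z_β = δ·√(n/(σ₁²+σ₂²)) − z_α
    = 1.6 · √(84/32.93) − 1.282
    = 1.6 · 1.59714 − 1.282
    = 2.5554 − 1.282 = 1.2734 → 1.27
Power = Φ(1.27) = 0.898.

Power ≈ 0.898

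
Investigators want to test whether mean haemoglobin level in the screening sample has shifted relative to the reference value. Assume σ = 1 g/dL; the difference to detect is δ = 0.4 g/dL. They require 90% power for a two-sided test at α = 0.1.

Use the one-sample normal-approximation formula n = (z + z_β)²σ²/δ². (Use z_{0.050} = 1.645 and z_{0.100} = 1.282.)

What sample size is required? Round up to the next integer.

n = (z_{α/2} + z_β)² · σ² / δ²
  = (1.645 + 1.282)² · 1² / 0.4²
  = 8.5673 · 1 / 0.16
  = 53.55
Round up → n = 54.

n = 54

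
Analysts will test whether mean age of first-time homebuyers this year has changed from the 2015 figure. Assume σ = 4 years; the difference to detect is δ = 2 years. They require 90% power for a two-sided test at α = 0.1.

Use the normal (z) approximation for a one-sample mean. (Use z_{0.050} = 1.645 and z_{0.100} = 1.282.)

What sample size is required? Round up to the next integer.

n = (z_{α/2} + z_β)² · σ² / δ²
  = (1.645 + 1.282)² · 4² / 2²
  = 8.5673 · 16 / 4
  = 34.27
Round up → n = 35.

n = 35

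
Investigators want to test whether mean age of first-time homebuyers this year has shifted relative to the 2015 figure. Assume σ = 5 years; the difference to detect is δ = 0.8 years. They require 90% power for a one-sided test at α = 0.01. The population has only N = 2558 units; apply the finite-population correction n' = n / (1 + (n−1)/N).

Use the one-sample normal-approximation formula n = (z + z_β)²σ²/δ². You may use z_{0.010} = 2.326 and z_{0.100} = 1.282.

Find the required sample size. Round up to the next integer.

n = 425

n = (z_α + z_β)² · σ² / δ²
  = (2.326 + 1.282)² · 5² / 0.8²
  = 13.0177 · 25 / 0.64
  = 508.50
Finite-population correction (N = 2558): 508.50 / (1 + (508.50 − 1)/2558) = 424.32.
Round up → n = 425.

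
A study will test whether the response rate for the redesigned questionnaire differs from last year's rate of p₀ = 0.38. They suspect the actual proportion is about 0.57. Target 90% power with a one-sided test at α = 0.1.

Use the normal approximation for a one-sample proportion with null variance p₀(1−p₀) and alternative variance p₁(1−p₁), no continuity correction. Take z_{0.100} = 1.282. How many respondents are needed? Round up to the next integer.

n = [z_α·√(p₀q₀) + z_β·√(p₁q₁)]² / (p₁ − p₀)²
  = [1.282·√(0.38·0.62) + 1.282·√(0.57·0.43)]² / (0.19)²
  = [1.282·0.4854 + 1.282·0.4951]² / 0.0361
  = [1.2570]² / 0.0361
  = 43.77
Round up → n = 44.

n = 44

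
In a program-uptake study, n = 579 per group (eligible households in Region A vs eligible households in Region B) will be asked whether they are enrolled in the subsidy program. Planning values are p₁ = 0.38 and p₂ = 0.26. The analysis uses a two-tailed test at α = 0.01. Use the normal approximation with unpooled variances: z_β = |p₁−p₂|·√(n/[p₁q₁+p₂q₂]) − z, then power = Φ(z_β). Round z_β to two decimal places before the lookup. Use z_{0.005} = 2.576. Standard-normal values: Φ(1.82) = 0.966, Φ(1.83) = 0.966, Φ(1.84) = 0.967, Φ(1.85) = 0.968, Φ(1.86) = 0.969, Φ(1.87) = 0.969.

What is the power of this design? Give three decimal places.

z_β = |p₁−p₂|·√(n/[p₁q₁+p₂q₂]) − z_{α/2}
    = 0.12 · √(579/0.4280) − 2.576
    = 0.12 · 36.7805 − 2.576
    = 4.4137 − 2.576 = 1.8377 → 1.84
Power = Φ(1.84) = 0.967.

Power ≈ 0.967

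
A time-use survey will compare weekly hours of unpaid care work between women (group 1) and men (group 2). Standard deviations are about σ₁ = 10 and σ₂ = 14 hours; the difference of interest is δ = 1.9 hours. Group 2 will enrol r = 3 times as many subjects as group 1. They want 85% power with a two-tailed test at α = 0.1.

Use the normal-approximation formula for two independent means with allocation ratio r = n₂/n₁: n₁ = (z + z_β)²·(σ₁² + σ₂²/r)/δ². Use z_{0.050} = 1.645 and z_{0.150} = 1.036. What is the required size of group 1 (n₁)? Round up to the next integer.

n₁ = (z_{α/2} + z_β)² · (σ₁² + σ₂²/r) / δ²
   = (1.645 + 1.036)² · (10² + 14²/3) / 1.9²
   = 7.1878 · (100 + 65.3333) / 3.61
   = 7.1878 · 165.3333 / 3.61
   = 329.19
Round up → n₁ = 330; n₂ = r·n₁ = 3 × 330 = 990.

n₁ = 330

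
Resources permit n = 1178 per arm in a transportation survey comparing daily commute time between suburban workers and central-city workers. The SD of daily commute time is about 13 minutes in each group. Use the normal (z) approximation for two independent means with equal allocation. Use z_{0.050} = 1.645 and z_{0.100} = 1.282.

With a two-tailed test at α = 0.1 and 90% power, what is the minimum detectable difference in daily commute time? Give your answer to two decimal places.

Minimum detectable difference ≈ 1.57 minutes

δ = (z_{α/2} + z_β) · √((σ₁²+σ₂²)/n)
  = (1.645 + 1.282) · √(338/1178)
  = 2.927 · √0.28693
  = 2.927 · 0.5357
  = 1.5679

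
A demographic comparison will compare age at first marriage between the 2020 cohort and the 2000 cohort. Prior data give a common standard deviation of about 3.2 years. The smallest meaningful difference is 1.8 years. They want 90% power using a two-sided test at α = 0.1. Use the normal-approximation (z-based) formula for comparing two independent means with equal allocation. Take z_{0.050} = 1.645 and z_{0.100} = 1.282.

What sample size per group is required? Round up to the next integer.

n = 55 per group

n = (z_{α/2} + z_β)² · (σ₁² + σ₂²) / δ²
  = (1.645 + 1.282)² · (2·3.2² = 20.48) / 1.8²
  = 8.5673 · 20.48 / 3.24
  = 54.15
Round up → n = 55 per group.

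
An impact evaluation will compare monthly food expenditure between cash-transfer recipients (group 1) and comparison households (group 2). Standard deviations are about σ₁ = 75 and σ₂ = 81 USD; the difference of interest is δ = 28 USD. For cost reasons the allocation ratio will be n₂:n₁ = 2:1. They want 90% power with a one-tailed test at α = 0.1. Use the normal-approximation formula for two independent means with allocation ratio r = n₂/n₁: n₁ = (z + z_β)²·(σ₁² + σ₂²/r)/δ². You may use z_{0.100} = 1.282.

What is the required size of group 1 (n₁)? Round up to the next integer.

n₁ = (z_α + z_β)² · (σ₁² + σ₂²/r) / δ²
   = (1.282 + 1.282)² · (75² + 81²/2) / 28²
   = 6.5741 · (5625 + 3280.5) / 784
   = 6.5741 · 8905.5 / 784
   = 74.68
Round up → n₁ = 75; n₂ = r·n₁ = 2 × 75 = 150.

n₁ = 75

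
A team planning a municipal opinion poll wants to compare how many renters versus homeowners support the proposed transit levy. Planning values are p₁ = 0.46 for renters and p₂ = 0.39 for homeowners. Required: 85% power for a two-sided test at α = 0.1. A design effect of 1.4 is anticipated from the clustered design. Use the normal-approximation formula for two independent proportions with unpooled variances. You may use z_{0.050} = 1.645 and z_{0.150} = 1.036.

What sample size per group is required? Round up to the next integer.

n = (z_{α/2} + z_β)² · [p₁(1−p₁) + p₂(1−p₂)] / (p₁ − p₂)²
  = (1.645 + 1.036)² · (0.46·0.54 + 0.39·0.61) / (0.07)²
  = (2.681)² · (0.2484 + 0.2379) / 0.0049
  = 7.1878 · 0.4863 / 0.0049
  = 713.35
Design effect: 1.4 × 713.35 = 998.69.
Round up → n = 999 per group.

n = 999 per group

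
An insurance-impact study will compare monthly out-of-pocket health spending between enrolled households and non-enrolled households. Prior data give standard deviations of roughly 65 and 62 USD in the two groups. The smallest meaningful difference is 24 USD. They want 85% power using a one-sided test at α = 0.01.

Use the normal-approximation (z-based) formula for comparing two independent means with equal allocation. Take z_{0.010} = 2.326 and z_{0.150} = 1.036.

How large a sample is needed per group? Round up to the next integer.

n = 159 per group

n = (z_α + z_β)² · (σ₁² + σ₂²) / δ²
  = (2.326 + 1.036)² · (65² + 62² = 8069) / 24²
  = 11.3030 · 8069 / 576
  = 158.34
Round up → n = 159 per group.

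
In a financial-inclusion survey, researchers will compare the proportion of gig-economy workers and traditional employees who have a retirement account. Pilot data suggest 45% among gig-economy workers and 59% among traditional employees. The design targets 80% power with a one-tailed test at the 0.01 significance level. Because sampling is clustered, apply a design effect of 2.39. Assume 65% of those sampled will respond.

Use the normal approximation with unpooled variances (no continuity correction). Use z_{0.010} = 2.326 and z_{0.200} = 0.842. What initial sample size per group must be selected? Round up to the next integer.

n = (z_α + z_β)² · [p₁(1−p₁) + p₂(1−p₂)] / (p₁ − p₂)²
  = (2.326 + 0.842)² · (0.45·0.55 + 0.59·0.41) / (-0.14)²
  = (3.168)² · (0.2475 + 0.2419) / 0.0196
  = 10.0362 · 0.4894 / 0.0196
  = 250.60
Design effect: 2.39 × 250.60 = 598.93.
Adjust for 65% response: 598.93 / 0.65 = 921.43.
Round up → n = 922 per group.

n = 922 per group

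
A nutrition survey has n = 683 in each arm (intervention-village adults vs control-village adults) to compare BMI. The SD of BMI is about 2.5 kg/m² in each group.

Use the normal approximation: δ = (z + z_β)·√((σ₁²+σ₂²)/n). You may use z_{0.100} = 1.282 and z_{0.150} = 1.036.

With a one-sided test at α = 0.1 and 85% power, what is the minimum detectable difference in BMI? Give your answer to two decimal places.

Minimum detectable difference ≈ 0.31 kg/m²

δ = (z_α + z_β) · √((σ₁²+σ₂²)/n)
  = (1.282 + 1.036) · √(12.5/683)
  = 2.318 · √0.0183
  = 2.318 · 0.1353
  = 0.3136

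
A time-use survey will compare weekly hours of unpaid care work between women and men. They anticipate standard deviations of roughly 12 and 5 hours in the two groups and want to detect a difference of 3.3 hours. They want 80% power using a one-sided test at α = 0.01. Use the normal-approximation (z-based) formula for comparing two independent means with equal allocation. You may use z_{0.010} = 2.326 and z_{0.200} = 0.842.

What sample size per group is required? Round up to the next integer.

n = (z_α + z_β)² · (σ₁² + σ₂²) / δ²
  = (2.326 + 0.842)² · (12² + 5² = 169) / 3.3²
  = 10.0362 · 169 / 10.89
  = 155.75
Round up → n = 156 per group.

n = 156 per group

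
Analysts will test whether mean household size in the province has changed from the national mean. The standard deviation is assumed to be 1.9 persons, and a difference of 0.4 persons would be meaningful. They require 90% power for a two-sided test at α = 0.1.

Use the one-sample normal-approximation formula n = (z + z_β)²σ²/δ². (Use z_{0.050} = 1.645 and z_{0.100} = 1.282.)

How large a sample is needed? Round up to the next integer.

n = 194

n = (z_{α/2} + z_β)² · σ² / δ²
  = (1.645 + 1.282)² · 1.9² / 0.4²
  = 8.5673 · 3.61 / 0.16
  = 193.30
Round up → n = 194.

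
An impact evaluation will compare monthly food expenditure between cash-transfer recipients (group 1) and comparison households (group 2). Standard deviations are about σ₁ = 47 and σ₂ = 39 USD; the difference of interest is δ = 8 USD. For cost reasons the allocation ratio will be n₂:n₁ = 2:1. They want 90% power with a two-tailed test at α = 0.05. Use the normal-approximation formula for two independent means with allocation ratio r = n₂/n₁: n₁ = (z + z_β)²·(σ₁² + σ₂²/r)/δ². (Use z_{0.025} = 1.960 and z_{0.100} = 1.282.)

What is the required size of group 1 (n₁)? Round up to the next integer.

n₁ = (z_{α/2} + z_β)² · (σ₁² + σ₂²/r) / δ²
   = (1.960 + 1.282)² · (47² + 39²/2) / 8²
   = 10.5106 · (2209 + 760.5) / 64
   = 10.5106 · 2969.5 / 64
   = 487.67
Round up → n₁ = 488; n₂ = r·n₁ = 2 × 488 = 976.

n₁ = 488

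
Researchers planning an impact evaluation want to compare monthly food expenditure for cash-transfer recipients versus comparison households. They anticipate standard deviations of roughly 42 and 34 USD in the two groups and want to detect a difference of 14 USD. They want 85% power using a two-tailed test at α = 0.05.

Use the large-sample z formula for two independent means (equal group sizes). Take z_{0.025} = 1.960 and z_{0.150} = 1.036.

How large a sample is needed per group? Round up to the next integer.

n = 134 per group

n = (z_{α/2} + z_β)² · (σ₁² + σ₂²) / δ²
  = (1.960 + 1.036)² · (42² + 34² = 2920) / 14²
  = 8.9760 · 2920 / 196
  = 133.72
Round up → n = 134 per group.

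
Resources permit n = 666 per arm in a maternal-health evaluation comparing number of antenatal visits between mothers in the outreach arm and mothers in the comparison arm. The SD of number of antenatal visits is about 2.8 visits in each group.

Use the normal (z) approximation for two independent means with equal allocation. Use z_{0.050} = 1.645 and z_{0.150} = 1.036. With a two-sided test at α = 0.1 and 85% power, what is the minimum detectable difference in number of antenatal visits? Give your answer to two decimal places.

δ = (z_{α/2} + z_β) · √((σ₁²+σ₂²)/n)
  = (1.645 + 1.036) · √(15.68/666)
  = 2.681 · √0.02354
  = 2.681 · 0.1534
  = 0.4114

Minimum detectable difference ≈ 0.41 visits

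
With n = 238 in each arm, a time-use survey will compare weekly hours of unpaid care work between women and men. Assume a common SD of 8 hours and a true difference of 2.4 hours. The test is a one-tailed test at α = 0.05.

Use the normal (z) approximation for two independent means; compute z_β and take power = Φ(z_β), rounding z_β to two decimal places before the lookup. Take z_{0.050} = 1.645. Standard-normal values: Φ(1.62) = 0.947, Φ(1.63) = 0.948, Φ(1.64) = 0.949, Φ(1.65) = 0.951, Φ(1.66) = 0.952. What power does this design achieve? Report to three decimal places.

z_β = δ·√(n/(σ₁²+σ₂²)) − z_α
    = 2.4 · √(238/128) − 1.645
    = 2.4 · 1.36359 − 1.645
    = 3.2726 − 1.645 = 1.6276 → 1.63
Power = Φ(1.63) = 0.948.

Power ≈ 0.948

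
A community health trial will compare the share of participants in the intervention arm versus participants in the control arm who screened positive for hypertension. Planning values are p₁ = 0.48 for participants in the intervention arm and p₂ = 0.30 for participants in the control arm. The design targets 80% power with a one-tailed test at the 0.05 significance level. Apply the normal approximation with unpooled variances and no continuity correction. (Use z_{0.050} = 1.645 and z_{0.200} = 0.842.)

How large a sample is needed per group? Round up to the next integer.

n = (z_α + z_β)² · [p₁(1−p₁) + p₂(1−p₂)] / (p₁ − p₂)²
  = (1.645 + 0.842)² · (0.48·0.52 + 0.30·0.70) / (0.18)²
  = (2.487)² · (0.2496 + 0.2100) / 0.0324
  = 6.1852 · 0.4596 / 0.0324
  = 87.74
Round up → n = 88 per group.

n = 88 per group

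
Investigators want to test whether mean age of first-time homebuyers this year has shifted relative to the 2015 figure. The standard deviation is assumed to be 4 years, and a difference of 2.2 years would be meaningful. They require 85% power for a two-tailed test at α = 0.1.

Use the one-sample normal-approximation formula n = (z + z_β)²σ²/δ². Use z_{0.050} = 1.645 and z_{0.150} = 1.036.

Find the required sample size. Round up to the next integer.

n = 24

n = (z_{α/2} + z_β)² · σ² / δ²
  = (1.645 + 1.036)² · 4² / 2.2²
  = 7.1878 · 16 / 4.84
  = 23.76
Round up → n = 24.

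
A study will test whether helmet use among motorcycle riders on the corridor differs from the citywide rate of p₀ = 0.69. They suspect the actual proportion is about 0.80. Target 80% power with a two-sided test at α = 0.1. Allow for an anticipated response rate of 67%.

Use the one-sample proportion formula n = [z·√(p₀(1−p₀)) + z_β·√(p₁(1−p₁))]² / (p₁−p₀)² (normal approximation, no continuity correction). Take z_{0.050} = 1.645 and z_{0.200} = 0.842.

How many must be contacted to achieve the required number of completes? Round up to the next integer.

n = [z_{α/2}·√(p₀q₀) + z_β·√(p₁q₁)]² / (p₁ − p₀)²
  = [1.645·√(0.69·0.31) + 0.842·√(0.80·0.20)]² / (0.11)²
  = [1.645·0.4625 + 0.842·0.4000]² / 0.0121
  = [1.0976]² / 0.0121
  = 99.56
Adjust for 67% response: 99.56 / 0.67 = 148.60.
Round up → n = 149.

n = 149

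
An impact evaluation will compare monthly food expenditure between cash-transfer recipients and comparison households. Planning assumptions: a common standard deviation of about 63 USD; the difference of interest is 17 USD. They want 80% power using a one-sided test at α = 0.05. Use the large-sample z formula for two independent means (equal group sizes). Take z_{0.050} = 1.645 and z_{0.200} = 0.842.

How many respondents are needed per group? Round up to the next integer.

n = (z_α + z_β)² · (σ₁² + σ₂²) / δ²
  = (1.645 + 0.842)² · (2·63² = 7938) / 17²
  = 6.1852 · 7938 / 289
  = 169.89
Round up → n = 170 per group.

n = 170 per group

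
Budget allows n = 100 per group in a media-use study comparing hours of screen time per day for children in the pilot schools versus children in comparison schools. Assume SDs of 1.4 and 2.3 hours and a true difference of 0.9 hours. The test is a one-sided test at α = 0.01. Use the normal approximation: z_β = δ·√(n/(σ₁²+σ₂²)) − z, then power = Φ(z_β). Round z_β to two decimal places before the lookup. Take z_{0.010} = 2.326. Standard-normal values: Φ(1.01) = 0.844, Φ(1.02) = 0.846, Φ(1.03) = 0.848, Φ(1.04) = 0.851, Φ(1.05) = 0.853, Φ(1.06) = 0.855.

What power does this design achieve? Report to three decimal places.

Power ≈ 0.846

z_β = δ·√(n/(σ₁²+σ₂²)) − z_α
    = 0.9 · √(100/7.25) − 2.326
    = 0.9 · 3.71391 − 2.326
    = 3.3425 − 2.326 = 1.0165 → 1.02
Power = Φ(1.02) = 0.846.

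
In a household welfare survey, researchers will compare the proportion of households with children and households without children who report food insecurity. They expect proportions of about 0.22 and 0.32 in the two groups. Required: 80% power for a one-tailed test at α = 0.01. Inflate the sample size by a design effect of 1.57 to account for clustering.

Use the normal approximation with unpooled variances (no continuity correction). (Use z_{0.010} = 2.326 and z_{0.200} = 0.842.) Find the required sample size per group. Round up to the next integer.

n = (z_α + z_β)² · [p₁(1−p₁) + p₂(1−p₂)] / (p₁ − p₂)²
  = (2.326 + 0.842)² · (0.22·0.78 + 0.32·0.68) / (-0.10)²
  = (3.168)² · (0.1716 + 0.2176) / 0.0100
  = 10.0362 · 0.3892 / 0.0100
  = 390.61
Design effect: 1.57 × 390.61 = 613.26.
Round up → n = 614 per group.

n = 614 per group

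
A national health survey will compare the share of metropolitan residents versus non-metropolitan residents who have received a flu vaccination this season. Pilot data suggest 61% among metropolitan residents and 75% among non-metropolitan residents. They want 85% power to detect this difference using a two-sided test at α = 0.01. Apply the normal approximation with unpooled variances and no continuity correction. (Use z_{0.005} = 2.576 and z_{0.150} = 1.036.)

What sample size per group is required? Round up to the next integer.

n = (z_{α/2} + z_β)² · [p₁(1−p₁) + p₂(1−p₂)] / (p₁ − p₂)²
  = (2.576 + 1.036)² · (0.61·0.39 + 0.75·0.25) / (-0.14)²
  = (3.612)² · (0.2379 + 0.1875) / 0.0196
  = 13.0465 · 0.4254 / 0.0196
  = 283.16
Round up → n = 284 per group.

n = 284 per group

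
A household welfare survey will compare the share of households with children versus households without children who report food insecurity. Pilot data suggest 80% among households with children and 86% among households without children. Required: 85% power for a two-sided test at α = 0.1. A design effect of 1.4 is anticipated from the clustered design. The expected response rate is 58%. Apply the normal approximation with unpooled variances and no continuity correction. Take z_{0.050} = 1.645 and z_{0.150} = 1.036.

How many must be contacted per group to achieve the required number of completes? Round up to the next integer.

n = (z_{α/2} + z_β)² · [p₁(1−p₁) + p₂(1−p₂)] / (p₁ − p₂)²
  = (1.645 + 1.036)² · (0.80·0.20 + 0.86·0.14) / (-0.06)²
  = (2.681)² · (0.1600 + 0.1204) / 0.0036
  = 7.1878 · 0.2804 / 0.0036
  = 559.85
Design effect: 1.4 × 559.85 = 783.79.
Adjust for 58% response: 783.79 / 0.58 = 1351.35.
Round up → n = 1352 per group.

n = 1352 per group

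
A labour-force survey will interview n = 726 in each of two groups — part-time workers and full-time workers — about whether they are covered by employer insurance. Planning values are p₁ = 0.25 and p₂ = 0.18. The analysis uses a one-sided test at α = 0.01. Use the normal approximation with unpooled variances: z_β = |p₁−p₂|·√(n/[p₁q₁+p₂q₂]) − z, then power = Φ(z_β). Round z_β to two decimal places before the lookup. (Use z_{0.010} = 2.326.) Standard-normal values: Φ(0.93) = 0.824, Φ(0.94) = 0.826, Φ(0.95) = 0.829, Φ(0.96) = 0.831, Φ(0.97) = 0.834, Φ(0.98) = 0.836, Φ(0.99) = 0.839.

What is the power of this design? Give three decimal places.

z_β = |p₁−p₂|·√(n/[p₁q₁+p₂q₂]) − z_α
    = 0.07 · √(726/0.3351) − 2.326
    = 0.07 · 46.5459 − 2.326
    = 3.2582 − 2.326 = 0.9322 → 0.93
Power = Φ(0.93) = 0.824.

Power ≈ 0.824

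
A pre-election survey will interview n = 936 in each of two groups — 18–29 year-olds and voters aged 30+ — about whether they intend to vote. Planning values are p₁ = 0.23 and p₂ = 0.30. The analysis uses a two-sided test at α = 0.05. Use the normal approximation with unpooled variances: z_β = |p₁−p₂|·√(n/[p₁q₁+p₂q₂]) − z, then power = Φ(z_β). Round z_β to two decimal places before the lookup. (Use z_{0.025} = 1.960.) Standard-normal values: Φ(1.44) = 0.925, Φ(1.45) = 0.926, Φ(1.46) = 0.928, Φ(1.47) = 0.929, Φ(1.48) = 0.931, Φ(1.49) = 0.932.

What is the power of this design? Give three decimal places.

z_β = |p₁−p₂|·√(n/[p₁q₁+p₂q₂]) − z_{α/2}
    = 0.07 · √(936/0.3871) − 1.960
    = 0.07 · 49.1730 − 1.960
    = 3.4421 − 1.960 = 1.4821 → 1.48
Power = Φ(1.48) = 0.931.

Power ≈ 0.931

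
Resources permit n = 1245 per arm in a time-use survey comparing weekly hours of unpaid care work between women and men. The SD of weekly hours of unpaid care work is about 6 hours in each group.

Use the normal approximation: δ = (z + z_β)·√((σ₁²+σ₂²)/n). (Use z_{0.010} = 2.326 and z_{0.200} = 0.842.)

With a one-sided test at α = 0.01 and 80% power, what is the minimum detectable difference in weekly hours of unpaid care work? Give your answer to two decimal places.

δ = (z_α + z_β) · √((σ₁²+σ₂²)/n)
  = (2.326 + 0.842) · √(72/1245)
  = 3.168 · √0.05783
  = 3.168 · 0.2405
  = 0.7618

Minimum detectable difference ≈ 0.76 hours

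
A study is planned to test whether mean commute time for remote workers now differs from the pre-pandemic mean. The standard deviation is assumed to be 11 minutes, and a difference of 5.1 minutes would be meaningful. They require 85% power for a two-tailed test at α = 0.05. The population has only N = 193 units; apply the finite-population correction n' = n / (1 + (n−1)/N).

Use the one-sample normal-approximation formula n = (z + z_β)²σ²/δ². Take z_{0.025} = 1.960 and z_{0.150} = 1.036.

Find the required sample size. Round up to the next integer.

n = (z_{α/2} + z_β)² · σ² / δ²
  = (1.960 + 1.036)² · 11² / 5.1²
  = 8.9760 · 121 / 26.01
  = 41.76
Finite-population correction (N = 193): 41.76 / (1 + (41.76 − 1)/193) = 34.48.
Round up → n = 35.

n = 35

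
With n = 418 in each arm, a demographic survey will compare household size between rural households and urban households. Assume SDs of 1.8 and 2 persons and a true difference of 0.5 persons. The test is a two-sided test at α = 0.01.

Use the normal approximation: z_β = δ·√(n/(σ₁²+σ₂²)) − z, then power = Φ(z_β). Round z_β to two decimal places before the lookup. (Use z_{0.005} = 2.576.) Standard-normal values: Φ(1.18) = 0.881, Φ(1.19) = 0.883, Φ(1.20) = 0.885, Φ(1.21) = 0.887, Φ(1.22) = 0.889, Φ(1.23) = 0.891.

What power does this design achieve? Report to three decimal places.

Power ≈ 0.889

z_β = δ·√(n/(σ₁²+σ₂²)) − z_{α/2}
    = 0.5 · √(418/7.24) − 2.576
    = 0.5 · 7.59834 − 2.576
    = 3.7992 − 2.576 = 1.2232 → 1.22
Power = Φ(1.22) = 0.889.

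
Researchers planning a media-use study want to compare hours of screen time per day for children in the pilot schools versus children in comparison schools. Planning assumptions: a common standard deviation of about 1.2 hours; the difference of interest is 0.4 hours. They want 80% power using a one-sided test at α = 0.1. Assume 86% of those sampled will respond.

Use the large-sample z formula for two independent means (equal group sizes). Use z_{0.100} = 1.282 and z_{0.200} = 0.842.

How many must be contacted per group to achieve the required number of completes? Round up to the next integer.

n = 95 per group

n = (z_α + z_β)² · (σ₁² + σ₂²) / δ²
  = (1.282 + 0.842)² · (2·1.2² = 2.88) / 0.4²
  = 4.5114 · 2.88 / 0.16
  = 81.20
Adjust for 86% response: 81.20 / 0.86 = 94.42.
Round up → n = 95 per group.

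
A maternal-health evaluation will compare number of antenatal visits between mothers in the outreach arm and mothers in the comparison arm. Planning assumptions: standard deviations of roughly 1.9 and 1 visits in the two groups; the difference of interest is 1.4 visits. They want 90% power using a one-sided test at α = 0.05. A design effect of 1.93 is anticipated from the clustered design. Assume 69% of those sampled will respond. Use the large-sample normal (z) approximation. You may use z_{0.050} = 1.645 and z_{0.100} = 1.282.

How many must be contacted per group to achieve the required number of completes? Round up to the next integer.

n = (z_α + z_β)² · (σ₁² + σ₂²) / δ²
  = (1.645 + 1.282)² · (1.9² + 1² = 4.61) / 1.4²
  = 8.5673 · 4.61 / 1.96
  = 20.15
Design effect: 1.93 × 20.15 = 38.89.
Adjust for 69% response: 38.89 / 0.69 = 56.36.
Round up → n = 57 per group.

n = 57 per group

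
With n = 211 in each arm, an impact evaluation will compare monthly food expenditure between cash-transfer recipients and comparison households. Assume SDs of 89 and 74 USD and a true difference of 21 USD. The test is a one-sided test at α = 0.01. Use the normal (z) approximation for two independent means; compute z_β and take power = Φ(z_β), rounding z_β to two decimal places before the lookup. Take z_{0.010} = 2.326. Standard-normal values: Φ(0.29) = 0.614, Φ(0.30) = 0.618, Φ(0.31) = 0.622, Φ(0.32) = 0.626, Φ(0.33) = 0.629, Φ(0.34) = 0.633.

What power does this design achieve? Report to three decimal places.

Power ≈ 0.622

z_β = δ·√(n/(σ₁²+σ₂²)) − z_α
    = 21 · √(211/13397) − 2.326
    = 21 · 0.12550 − 2.326
    = 2.6355 − 2.326 = 0.3095 → 0.31
Power = Φ(0.31) = 0.622.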